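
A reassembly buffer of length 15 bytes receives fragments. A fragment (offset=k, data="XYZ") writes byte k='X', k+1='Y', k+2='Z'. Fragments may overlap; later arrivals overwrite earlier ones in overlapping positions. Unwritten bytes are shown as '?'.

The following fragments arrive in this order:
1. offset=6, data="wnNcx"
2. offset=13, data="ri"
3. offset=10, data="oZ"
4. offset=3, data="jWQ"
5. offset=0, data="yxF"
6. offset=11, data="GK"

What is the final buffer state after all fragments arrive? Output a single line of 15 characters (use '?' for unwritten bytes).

Answer: yxFjWQwnNcoGKri

Derivation:
Fragment 1: offset=6 data="wnNcx" -> buffer=??????wnNcx????
Fragment 2: offset=13 data="ri" -> buffer=??????wnNcx??ri
Fragment 3: offset=10 data="oZ" -> buffer=??????wnNcoZ?ri
Fragment 4: offset=3 data="jWQ" -> buffer=???jWQwnNcoZ?ri
Fragment 5: offset=0 data="yxF" -> buffer=yxFjWQwnNcoZ?ri
Fragment 6: offset=11 data="GK" -> buffer=yxFjWQwnNcoGKri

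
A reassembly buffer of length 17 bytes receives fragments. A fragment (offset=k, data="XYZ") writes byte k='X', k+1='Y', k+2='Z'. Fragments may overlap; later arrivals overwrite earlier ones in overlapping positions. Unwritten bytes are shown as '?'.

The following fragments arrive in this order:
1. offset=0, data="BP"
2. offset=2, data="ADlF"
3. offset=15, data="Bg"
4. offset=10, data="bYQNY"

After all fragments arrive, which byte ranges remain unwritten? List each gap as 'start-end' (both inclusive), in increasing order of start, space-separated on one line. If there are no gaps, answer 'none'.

Fragment 1: offset=0 len=2
Fragment 2: offset=2 len=4
Fragment 3: offset=15 len=2
Fragment 4: offset=10 len=5
Gaps: 6-9

Answer: 6-9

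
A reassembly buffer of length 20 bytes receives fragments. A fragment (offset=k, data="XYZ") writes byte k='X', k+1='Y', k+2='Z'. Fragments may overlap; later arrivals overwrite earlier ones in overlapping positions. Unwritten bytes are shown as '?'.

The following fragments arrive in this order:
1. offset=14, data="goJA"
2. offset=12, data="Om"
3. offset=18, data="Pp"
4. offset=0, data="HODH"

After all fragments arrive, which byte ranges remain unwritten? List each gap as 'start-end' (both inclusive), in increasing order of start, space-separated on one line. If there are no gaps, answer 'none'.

Fragment 1: offset=14 len=4
Fragment 2: offset=12 len=2
Fragment 3: offset=18 len=2
Fragment 4: offset=0 len=4
Gaps: 4-11

Answer: 4-11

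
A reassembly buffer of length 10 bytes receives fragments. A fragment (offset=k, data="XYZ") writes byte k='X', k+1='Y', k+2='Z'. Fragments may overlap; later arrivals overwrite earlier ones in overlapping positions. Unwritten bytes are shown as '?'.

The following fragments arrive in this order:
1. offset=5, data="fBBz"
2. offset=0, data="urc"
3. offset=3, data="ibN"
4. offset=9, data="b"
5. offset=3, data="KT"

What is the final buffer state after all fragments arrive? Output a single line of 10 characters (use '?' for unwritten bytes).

Fragment 1: offset=5 data="fBBz" -> buffer=?????fBBz?
Fragment 2: offset=0 data="urc" -> buffer=urc??fBBz?
Fragment 3: offset=3 data="ibN" -> buffer=urcibNBBz?
Fragment 4: offset=9 data="b" -> buffer=urcibNBBzb
Fragment 5: offset=3 data="KT" -> buffer=urcKTNBBzb

Answer: urcKTNBBzb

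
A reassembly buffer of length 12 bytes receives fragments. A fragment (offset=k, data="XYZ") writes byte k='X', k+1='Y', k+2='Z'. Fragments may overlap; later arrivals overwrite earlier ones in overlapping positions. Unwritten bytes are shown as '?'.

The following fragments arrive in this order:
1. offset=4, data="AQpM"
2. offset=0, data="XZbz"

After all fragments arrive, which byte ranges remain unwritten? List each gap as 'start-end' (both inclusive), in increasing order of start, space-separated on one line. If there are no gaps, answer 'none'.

Fragment 1: offset=4 len=4
Fragment 2: offset=0 len=4
Gaps: 8-11

Answer: 8-11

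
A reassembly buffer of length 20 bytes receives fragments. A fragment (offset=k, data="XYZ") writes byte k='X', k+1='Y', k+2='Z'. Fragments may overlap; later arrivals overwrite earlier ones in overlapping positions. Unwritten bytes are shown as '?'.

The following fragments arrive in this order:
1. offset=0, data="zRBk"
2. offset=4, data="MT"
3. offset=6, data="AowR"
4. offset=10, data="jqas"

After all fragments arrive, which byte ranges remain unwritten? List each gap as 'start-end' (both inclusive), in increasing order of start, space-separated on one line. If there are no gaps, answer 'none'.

Answer: 14-19

Derivation:
Fragment 1: offset=0 len=4
Fragment 2: offset=4 len=2
Fragment 3: offset=6 len=4
Fragment 4: offset=10 len=4
Gaps: 14-19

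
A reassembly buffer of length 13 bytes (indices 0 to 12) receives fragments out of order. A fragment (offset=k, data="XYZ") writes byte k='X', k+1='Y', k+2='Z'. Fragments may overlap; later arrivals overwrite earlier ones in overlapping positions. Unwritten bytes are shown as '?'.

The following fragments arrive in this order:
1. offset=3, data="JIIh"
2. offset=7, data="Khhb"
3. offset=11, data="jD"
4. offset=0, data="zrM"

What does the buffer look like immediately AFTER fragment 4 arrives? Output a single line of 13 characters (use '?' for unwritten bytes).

Answer: zrMJIIhKhhbjD

Derivation:
Fragment 1: offset=3 data="JIIh" -> buffer=???JIIh??????
Fragment 2: offset=7 data="Khhb" -> buffer=???JIIhKhhb??
Fragment 3: offset=11 data="jD" -> buffer=???JIIhKhhbjD
Fragment 4: offset=0 data="zrM" -> buffer=zrMJIIhKhhbjD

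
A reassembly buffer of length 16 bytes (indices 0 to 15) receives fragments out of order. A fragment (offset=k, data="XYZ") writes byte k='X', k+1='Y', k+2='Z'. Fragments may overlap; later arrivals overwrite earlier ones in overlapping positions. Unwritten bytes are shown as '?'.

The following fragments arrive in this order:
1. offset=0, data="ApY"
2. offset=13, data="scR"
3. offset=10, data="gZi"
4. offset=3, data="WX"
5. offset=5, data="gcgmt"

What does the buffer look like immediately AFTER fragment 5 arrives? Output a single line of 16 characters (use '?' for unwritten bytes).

Answer: ApYWXgcgmtgZiscR

Derivation:
Fragment 1: offset=0 data="ApY" -> buffer=ApY?????????????
Fragment 2: offset=13 data="scR" -> buffer=ApY??????????scR
Fragment 3: offset=10 data="gZi" -> buffer=ApY???????gZiscR
Fragment 4: offset=3 data="WX" -> buffer=ApYWX?????gZiscR
Fragment 5: offset=5 data="gcgmt" -> buffer=ApYWXgcgmtgZiscR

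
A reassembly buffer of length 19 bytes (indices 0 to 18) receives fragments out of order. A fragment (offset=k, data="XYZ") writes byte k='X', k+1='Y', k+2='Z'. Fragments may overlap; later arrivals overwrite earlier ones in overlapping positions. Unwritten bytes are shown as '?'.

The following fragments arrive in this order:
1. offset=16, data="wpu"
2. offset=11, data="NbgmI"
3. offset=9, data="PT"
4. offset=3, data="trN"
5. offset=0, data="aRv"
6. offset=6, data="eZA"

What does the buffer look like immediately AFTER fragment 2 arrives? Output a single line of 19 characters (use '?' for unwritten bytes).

Fragment 1: offset=16 data="wpu" -> buffer=????????????????wpu
Fragment 2: offset=11 data="NbgmI" -> buffer=???????????NbgmIwpu

Answer: ???????????NbgmIwpu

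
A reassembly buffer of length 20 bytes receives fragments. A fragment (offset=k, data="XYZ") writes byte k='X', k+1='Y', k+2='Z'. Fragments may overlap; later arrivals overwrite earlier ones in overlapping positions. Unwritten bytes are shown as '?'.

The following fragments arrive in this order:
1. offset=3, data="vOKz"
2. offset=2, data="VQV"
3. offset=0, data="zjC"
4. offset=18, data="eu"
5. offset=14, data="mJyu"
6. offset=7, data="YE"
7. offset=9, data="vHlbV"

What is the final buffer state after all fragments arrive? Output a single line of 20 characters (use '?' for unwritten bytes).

Answer: zjCQVKzYEvHlbVmJyueu

Derivation:
Fragment 1: offset=3 data="vOKz" -> buffer=???vOKz?????????????
Fragment 2: offset=2 data="VQV" -> buffer=??VQVKz?????????????
Fragment 3: offset=0 data="zjC" -> buffer=zjCQVKz?????????????
Fragment 4: offset=18 data="eu" -> buffer=zjCQVKz???????????eu
Fragment 5: offset=14 data="mJyu" -> buffer=zjCQVKz???????mJyueu
Fragment 6: offset=7 data="YE" -> buffer=zjCQVKzYE?????mJyueu
Fragment 7: offset=9 data="vHlbV" -> buffer=zjCQVKzYEvHlbVmJyueu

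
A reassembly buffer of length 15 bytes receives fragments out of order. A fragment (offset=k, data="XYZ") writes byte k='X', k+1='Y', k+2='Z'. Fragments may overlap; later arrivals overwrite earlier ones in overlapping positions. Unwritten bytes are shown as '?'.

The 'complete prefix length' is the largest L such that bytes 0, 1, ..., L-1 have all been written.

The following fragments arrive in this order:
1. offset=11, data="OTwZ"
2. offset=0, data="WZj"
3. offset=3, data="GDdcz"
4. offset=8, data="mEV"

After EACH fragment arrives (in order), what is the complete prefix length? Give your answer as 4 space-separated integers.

Answer: 0 3 8 15

Derivation:
Fragment 1: offset=11 data="OTwZ" -> buffer=???????????OTwZ -> prefix_len=0
Fragment 2: offset=0 data="WZj" -> buffer=WZj????????OTwZ -> prefix_len=3
Fragment 3: offset=3 data="GDdcz" -> buffer=WZjGDdcz???OTwZ -> prefix_len=8
Fragment 4: offset=8 data="mEV" -> buffer=WZjGDdczmEVOTwZ -> prefix_len=15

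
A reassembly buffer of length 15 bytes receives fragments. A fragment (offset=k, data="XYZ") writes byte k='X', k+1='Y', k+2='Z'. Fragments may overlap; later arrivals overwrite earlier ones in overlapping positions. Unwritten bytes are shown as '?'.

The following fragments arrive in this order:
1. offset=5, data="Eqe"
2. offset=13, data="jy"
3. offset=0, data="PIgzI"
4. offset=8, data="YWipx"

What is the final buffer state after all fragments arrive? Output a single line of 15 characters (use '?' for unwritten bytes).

Answer: PIgzIEqeYWipxjy

Derivation:
Fragment 1: offset=5 data="Eqe" -> buffer=?????Eqe???????
Fragment 2: offset=13 data="jy" -> buffer=?????Eqe?????jy
Fragment 3: offset=0 data="PIgzI" -> buffer=PIgzIEqe?????jy
Fragment 4: offset=8 data="YWipx" -> buffer=PIgzIEqeYWipxjy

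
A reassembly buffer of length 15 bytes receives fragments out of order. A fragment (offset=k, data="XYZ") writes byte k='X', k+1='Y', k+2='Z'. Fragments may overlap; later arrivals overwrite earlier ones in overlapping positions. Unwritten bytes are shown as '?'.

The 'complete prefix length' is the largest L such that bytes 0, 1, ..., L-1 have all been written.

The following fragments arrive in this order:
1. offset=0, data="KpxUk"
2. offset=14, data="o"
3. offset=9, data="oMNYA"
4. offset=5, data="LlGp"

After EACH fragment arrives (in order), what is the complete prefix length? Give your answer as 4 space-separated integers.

Answer: 5 5 5 15

Derivation:
Fragment 1: offset=0 data="KpxUk" -> buffer=KpxUk?????????? -> prefix_len=5
Fragment 2: offset=14 data="o" -> buffer=KpxUk?????????o -> prefix_len=5
Fragment 3: offset=9 data="oMNYA" -> buffer=KpxUk????oMNYAo -> prefix_len=5
Fragment 4: offset=5 data="LlGp" -> buffer=KpxUkLlGpoMNYAo -> prefix_len=15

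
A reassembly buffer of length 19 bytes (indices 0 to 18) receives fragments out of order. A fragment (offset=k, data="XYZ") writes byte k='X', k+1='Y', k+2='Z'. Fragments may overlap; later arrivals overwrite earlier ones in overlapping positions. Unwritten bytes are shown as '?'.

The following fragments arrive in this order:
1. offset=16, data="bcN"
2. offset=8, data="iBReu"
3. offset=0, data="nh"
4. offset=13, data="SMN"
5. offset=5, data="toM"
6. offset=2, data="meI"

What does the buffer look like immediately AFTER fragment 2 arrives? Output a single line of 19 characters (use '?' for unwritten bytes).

Answer: ????????iBReu???bcN

Derivation:
Fragment 1: offset=16 data="bcN" -> buffer=????????????????bcN
Fragment 2: offset=8 data="iBReu" -> buffer=????????iBReu???bcN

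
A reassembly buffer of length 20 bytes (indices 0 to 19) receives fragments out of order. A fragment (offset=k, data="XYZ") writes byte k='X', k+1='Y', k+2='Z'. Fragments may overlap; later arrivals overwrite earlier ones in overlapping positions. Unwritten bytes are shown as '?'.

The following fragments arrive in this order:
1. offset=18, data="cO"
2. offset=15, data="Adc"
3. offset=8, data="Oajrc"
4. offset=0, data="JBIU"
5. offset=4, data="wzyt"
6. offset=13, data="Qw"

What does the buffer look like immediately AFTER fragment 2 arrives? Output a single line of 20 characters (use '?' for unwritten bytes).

Fragment 1: offset=18 data="cO" -> buffer=??????????????????cO
Fragment 2: offset=15 data="Adc" -> buffer=???????????????AdccO

Answer: ???????????????AdccO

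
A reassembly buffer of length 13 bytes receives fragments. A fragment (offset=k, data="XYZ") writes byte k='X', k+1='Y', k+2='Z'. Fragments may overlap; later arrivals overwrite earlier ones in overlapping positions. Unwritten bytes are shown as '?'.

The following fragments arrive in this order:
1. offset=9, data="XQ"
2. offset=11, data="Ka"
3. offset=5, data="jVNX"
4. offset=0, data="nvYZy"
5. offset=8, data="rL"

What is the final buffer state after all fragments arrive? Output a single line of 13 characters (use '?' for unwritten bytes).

Fragment 1: offset=9 data="XQ" -> buffer=?????????XQ??
Fragment 2: offset=11 data="Ka" -> buffer=?????????XQKa
Fragment 3: offset=5 data="jVNX" -> buffer=?????jVNXXQKa
Fragment 4: offset=0 data="nvYZy" -> buffer=nvYZyjVNXXQKa
Fragment 5: offset=8 data="rL" -> buffer=nvYZyjVNrLQKa

Answer: nvYZyjVNrLQKa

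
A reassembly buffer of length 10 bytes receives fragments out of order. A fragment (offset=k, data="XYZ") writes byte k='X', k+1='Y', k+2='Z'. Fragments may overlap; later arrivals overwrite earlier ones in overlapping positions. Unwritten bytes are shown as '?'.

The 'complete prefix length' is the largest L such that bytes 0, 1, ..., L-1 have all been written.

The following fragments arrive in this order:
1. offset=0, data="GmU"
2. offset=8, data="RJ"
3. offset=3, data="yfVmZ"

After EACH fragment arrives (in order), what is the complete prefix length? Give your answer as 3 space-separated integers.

Answer: 3 3 10

Derivation:
Fragment 1: offset=0 data="GmU" -> buffer=GmU??????? -> prefix_len=3
Fragment 2: offset=8 data="RJ" -> buffer=GmU?????RJ -> prefix_len=3
Fragment 3: offset=3 data="yfVmZ" -> buffer=GmUyfVmZRJ -> prefix_len=10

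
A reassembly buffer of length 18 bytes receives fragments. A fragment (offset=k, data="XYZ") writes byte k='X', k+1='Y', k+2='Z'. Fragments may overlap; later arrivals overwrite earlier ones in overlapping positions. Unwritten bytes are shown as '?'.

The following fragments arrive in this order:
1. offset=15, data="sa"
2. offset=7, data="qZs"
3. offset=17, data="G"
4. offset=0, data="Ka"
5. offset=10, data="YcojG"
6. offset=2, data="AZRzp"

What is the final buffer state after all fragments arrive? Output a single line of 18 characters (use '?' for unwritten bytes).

Fragment 1: offset=15 data="sa" -> buffer=???????????????sa?
Fragment 2: offset=7 data="qZs" -> buffer=???????qZs?????sa?
Fragment 3: offset=17 data="G" -> buffer=???????qZs?????saG
Fragment 4: offset=0 data="Ka" -> buffer=Ka?????qZs?????saG
Fragment 5: offset=10 data="YcojG" -> buffer=Ka?????qZsYcojGsaG
Fragment 6: offset=2 data="AZRzp" -> buffer=KaAZRzpqZsYcojGsaG

Answer: KaAZRzpqZsYcojGsaG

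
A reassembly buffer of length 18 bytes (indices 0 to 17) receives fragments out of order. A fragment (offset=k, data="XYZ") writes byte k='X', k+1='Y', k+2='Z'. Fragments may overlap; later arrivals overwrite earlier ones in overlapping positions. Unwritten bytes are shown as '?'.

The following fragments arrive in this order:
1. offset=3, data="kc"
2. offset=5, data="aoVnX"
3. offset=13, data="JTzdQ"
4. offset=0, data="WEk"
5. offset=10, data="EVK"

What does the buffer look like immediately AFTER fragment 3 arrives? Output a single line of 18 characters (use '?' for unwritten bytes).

Fragment 1: offset=3 data="kc" -> buffer=???kc?????????????
Fragment 2: offset=5 data="aoVnX" -> buffer=???kcaoVnX????????
Fragment 3: offset=13 data="JTzdQ" -> buffer=???kcaoVnX???JTzdQ

Answer: ???kcaoVnX???JTzdQ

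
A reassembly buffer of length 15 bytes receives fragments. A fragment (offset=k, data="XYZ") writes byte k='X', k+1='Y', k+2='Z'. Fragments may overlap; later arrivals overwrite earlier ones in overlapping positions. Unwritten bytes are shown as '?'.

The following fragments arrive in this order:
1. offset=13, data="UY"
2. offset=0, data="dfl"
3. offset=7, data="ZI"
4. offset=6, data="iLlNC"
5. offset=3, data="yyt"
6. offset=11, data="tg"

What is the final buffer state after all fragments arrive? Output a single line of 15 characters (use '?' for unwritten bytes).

Fragment 1: offset=13 data="UY" -> buffer=?????????????UY
Fragment 2: offset=0 data="dfl" -> buffer=dfl??????????UY
Fragment 3: offset=7 data="ZI" -> buffer=dfl????ZI????UY
Fragment 4: offset=6 data="iLlNC" -> buffer=dfl???iLlNC??UY
Fragment 5: offset=3 data="yyt" -> buffer=dflyytiLlNC??UY
Fragment 6: offset=11 data="tg" -> buffer=dflyytiLlNCtgUY

Answer: dflyytiLlNCtgUY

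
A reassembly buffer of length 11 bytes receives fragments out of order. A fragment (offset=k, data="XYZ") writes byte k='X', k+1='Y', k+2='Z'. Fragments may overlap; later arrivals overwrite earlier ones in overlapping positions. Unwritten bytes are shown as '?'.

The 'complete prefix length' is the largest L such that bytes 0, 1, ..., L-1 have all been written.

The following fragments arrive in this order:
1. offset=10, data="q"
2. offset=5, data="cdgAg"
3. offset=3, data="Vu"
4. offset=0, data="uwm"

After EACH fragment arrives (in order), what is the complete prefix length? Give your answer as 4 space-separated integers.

Fragment 1: offset=10 data="q" -> buffer=??????????q -> prefix_len=0
Fragment 2: offset=5 data="cdgAg" -> buffer=?????cdgAgq -> prefix_len=0
Fragment 3: offset=3 data="Vu" -> buffer=???VucdgAgq -> prefix_len=0
Fragment 4: offset=0 data="uwm" -> buffer=uwmVucdgAgq -> prefix_len=11

Answer: 0 0 0 11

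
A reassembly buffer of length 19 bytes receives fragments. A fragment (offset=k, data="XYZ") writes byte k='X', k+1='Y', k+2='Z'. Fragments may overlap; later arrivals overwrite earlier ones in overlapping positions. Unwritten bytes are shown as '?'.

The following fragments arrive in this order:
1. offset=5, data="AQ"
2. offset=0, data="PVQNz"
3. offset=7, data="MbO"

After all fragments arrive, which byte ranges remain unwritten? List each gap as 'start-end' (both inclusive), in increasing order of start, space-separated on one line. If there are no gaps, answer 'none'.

Fragment 1: offset=5 len=2
Fragment 2: offset=0 len=5
Fragment 3: offset=7 len=3
Gaps: 10-18

Answer: 10-18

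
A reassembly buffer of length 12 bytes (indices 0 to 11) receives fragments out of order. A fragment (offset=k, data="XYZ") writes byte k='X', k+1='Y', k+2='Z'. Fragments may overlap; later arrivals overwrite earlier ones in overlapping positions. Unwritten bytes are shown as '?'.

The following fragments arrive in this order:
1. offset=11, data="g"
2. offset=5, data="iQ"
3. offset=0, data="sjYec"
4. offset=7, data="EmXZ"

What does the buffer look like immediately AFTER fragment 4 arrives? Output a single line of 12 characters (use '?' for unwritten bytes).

Answer: sjYeciQEmXZg

Derivation:
Fragment 1: offset=11 data="g" -> buffer=???????????g
Fragment 2: offset=5 data="iQ" -> buffer=?????iQ????g
Fragment 3: offset=0 data="sjYec" -> buffer=sjYeciQ????g
Fragment 4: offset=7 data="EmXZ" -> buffer=sjYeciQEmXZg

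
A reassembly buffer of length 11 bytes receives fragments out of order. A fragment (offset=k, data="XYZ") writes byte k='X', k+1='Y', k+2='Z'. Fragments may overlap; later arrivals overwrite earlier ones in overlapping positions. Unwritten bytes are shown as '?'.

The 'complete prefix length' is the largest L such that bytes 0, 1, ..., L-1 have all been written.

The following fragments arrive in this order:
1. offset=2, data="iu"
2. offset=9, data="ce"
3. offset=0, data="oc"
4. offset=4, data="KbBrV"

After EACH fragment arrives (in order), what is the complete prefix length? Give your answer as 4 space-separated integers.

Answer: 0 0 4 11

Derivation:
Fragment 1: offset=2 data="iu" -> buffer=??iu??????? -> prefix_len=0
Fragment 2: offset=9 data="ce" -> buffer=??iu?????ce -> prefix_len=0
Fragment 3: offset=0 data="oc" -> buffer=ociu?????ce -> prefix_len=4
Fragment 4: offset=4 data="KbBrV" -> buffer=ociuKbBrVce -> prefix_len=11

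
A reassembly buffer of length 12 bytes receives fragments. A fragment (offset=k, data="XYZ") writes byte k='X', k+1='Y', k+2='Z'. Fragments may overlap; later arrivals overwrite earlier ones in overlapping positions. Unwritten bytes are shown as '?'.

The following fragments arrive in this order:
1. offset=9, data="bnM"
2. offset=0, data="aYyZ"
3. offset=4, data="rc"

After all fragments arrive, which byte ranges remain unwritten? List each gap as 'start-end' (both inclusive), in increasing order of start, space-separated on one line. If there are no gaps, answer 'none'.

Answer: 6-8

Derivation:
Fragment 1: offset=9 len=3
Fragment 2: offset=0 len=4
Fragment 3: offset=4 len=2
Gaps: 6-8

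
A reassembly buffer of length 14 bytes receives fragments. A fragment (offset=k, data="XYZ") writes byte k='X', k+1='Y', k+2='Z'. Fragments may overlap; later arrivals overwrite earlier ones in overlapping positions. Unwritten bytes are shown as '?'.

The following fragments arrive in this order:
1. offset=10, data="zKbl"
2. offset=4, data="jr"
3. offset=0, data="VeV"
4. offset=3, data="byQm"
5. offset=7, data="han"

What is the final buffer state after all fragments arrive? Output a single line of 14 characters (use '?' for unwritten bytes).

Fragment 1: offset=10 data="zKbl" -> buffer=??????????zKbl
Fragment 2: offset=4 data="jr" -> buffer=????jr????zKbl
Fragment 3: offset=0 data="VeV" -> buffer=VeV?jr????zKbl
Fragment 4: offset=3 data="byQm" -> buffer=VeVbyQm???zKbl
Fragment 5: offset=7 data="han" -> buffer=VeVbyQmhanzKbl

Answer: VeVbyQmhanzKbl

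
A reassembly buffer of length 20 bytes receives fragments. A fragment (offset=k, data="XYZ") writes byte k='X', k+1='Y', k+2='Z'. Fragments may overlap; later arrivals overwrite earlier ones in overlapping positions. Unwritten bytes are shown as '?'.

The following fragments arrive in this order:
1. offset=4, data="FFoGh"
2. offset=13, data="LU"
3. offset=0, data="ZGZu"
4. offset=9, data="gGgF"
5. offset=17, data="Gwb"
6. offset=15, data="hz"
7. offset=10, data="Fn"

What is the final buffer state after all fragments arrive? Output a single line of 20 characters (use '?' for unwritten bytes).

Answer: ZGZuFFoGhgFnFLUhzGwb

Derivation:
Fragment 1: offset=4 data="FFoGh" -> buffer=????FFoGh???????????
Fragment 2: offset=13 data="LU" -> buffer=????FFoGh????LU?????
Fragment 3: offset=0 data="ZGZu" -> buffer=ZGZuFFoGh????LU?????
Fragment 4: offset=9 data="gGgF" -> buffer=ZGZuFFoGhgGgFLU?????
Fragment 5: offset=17 data="Gwb" -> buffer=ZGZuFFoGhgGgFLU??Gwb
Fragment 6: offset=15 data="hz" -> buffer=ZGZuFFoGhgGgFLUhzGwb
Fragment 7: offset=10 data="Fn" -> buffer=ZGZuFFoGhgFnFLUhzGwb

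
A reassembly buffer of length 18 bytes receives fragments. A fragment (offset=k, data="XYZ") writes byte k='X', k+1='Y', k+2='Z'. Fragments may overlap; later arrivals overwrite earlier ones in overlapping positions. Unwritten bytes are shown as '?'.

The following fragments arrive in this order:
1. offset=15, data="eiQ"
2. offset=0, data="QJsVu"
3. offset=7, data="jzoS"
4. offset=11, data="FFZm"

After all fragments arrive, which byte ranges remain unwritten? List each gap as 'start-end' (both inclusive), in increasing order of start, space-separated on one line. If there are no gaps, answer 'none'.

Answer: 5-6

Derivation:
Fragment 1: offset=15 len=3
Fragment 2: offset=0 len=5
Fragment 3: offset=7 len=4
Fragment 4: offset=11 len=4
Gaps: 5-6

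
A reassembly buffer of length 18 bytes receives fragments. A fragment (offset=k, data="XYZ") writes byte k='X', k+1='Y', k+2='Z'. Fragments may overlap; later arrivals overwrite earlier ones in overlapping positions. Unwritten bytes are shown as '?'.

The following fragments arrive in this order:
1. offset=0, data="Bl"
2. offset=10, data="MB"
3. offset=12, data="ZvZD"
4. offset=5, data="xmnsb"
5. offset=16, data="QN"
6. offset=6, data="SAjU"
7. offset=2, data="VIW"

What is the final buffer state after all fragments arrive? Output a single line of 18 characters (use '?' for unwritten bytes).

Answer: BlVIWxSAjUMBZvZDQN

Derivation:
Fragment 1: offset=0 data="Bl" -> buffer=Bl????????????????
Fragment 2: offset=10 data="MB" -> buffer=Bl????????MB??????
Fragment 3: offset=12 data="ZvZD" -> buffer=Bl????????MBZvZD??
Fragment 4: offset=5 data="xmnsb" -> buffer=Bl???xmnsbMBZvZD??
Fragment 5: offset=16 data="QN" -> buffer=Bl???xmnsbMBZvZDQN
Fragment 6: offset=6 data="SAjU" -> buffer=Bl???xSAjUMBZvZDQN
Fragment 7: offset=2 data="VIW" -> buffer=BlVIWxSAjUMBZvZDQN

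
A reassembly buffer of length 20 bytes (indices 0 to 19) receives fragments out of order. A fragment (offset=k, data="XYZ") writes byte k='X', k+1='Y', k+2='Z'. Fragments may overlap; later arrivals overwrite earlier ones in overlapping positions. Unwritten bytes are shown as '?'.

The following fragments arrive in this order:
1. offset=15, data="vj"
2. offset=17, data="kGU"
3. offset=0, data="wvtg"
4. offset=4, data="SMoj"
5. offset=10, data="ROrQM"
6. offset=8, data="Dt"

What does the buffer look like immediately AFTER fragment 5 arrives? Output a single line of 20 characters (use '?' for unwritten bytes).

Answer: wvtgSMoj??ROrQMvjkGU

Derivation:
Fragment 1: offset=15 data="vj" -> buffer=???????????????vj???
Fragment 2: offset=17 data="kGU" -> buffer=???????????????vjkGU
Fragment 3: offset=0 data="wvtg" -> buffer=wvtg???????????vjkGU
Fragment 4: offset=4 data="SMoj" -> buffer=wvtgSMoj???????vjkGU
Fragment 5: offset=10 data="ROrQM" -> buffer=wvtgSMoj??ROrQMvjkGU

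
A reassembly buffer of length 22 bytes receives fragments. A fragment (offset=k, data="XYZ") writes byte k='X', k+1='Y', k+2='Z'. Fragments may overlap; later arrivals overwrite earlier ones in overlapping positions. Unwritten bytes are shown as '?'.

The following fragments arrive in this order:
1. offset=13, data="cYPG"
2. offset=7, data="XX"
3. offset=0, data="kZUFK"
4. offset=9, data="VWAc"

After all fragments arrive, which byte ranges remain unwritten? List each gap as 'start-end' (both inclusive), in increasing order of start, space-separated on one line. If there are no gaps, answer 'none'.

Fragment 1: offset=13 len=4
Fragment 2: offset=7 len=2
Fragment 3: offset=0 len=5
Fragment 4: offset=9 len=4
Gaps: 5-6 17-21

Answer: 5-6 17-21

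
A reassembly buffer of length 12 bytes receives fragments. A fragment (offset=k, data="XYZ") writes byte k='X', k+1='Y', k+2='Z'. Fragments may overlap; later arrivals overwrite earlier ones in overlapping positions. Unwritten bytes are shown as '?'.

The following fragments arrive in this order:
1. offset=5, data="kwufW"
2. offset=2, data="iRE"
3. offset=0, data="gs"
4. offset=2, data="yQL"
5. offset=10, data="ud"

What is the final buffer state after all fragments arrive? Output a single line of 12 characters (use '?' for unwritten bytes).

Answer: gsyQLkwufWud

Derivation:
Fragment 1: offset=5 data="kwufW" -> buffer=?????kwufW??
Fragment 2: offset=2 data="iRE" -> buffer=??iREkwufW??
Fragment 3: offset=0 data="gs" -> buffer=gsiREkwufW??
Fragment 4: offset=2 data="yQL" -> buffer=gsyQLkwufW??
Fragment 5: offset=10 data="ud" -> buffer=gsyQLkwufWud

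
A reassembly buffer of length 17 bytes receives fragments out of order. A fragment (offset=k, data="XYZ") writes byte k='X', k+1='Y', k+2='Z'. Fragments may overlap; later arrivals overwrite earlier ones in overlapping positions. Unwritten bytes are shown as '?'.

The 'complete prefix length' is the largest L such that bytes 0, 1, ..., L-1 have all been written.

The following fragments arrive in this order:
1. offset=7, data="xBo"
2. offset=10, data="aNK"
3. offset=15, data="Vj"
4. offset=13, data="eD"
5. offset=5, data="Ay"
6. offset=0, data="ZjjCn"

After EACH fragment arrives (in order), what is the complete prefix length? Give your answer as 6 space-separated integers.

Answer: 0 0 0 0 0 17

Derivation:
Fragment 1: offset=7 data="xBo" -> buffer=???????xBo??????? -> prefix_len=0
Fragment 2: offset=10 data="aNK" -> buffer=???????xBoaNK???? -> prefix_len=0
Fragment 3: offset=15 data="Vj" -> buffer=???????xBoaNK??Vj -> prefix_len=0
Fragment 4: offset=13 data="eD" -> buffer=???????xBoaNKeDVj -> prefix_len=0
Fragment 5: offset=5 data="Ay" -> buffer=?????AyxBoaNKeDVj -> prefix_len=0
Fragment 6: offset=0 data="ZjjCn" -> buffer=ZjjCnAyxBoaNKeDVj -> prefix_len=17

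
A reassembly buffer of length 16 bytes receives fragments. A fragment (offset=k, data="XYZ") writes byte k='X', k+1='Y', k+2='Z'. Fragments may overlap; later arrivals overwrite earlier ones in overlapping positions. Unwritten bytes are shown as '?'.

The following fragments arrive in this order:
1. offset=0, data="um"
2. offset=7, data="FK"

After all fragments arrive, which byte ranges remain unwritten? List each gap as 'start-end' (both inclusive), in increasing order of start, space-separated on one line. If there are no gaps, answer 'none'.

Fragment 1: offset=0 len=2
Fragment 2: offset=7 len=2
Gaps: 2-6 9-15

Answer: 2-6 9-15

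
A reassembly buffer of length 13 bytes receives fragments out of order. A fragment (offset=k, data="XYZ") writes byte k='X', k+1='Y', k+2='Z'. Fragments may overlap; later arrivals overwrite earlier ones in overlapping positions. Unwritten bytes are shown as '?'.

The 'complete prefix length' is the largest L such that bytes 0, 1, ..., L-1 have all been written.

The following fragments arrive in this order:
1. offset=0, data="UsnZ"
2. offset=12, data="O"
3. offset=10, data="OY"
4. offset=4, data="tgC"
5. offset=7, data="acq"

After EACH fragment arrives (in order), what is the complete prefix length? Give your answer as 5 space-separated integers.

Fragment 1: offset=0 data="UsnZ" -> buffer=UsnZ????????? -> prefix_len=4
Fragment 2: offset=12 data="O" -> buffer=UsnZ????????O -> prefix_len=4
Fragment 3: offset=10 data="OY" -> buffer=UsnZ??????OYO -> prefix_len=4
Fragment 4: offset=4 data="tgC" -> buffer=UsnZtgC???OYO -> prefix_len=7
Fragment 5: offset=7 data="acq" -> buffer=UsnZtgCacqOYO -> prefix_len=13

Answer: 4 4 4 7 13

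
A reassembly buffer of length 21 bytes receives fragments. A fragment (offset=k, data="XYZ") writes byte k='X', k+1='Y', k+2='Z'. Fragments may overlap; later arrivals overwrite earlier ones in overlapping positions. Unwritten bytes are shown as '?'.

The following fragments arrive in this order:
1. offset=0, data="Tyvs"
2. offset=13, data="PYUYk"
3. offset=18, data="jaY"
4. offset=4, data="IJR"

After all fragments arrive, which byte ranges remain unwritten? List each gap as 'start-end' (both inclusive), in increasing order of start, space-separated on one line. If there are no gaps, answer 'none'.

Fragment 1: offset=0 len=4
Fragment 2: offset=13 len=5
Fragment 3: offset=18 len=3
Fragment 4: offset=4 len=3
Gaps: 7-12

Answer: 7-12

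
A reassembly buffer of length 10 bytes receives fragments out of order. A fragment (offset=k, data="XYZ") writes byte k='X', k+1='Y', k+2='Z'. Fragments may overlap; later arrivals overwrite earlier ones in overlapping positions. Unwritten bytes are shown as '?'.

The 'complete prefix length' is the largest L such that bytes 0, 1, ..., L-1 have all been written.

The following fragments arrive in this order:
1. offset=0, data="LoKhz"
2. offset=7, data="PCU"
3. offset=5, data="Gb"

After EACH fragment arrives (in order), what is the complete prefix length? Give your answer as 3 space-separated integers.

Fragment 1: offset=0 data="LoKhz" -> buffer=LoKhz????? -> prefix_len=5
Fragment 2: offset=7 data="PCU" -> buffer=LoKhz??PCU -> prefix_len=5
Fragment 3: offset=5 data="Gb" -> buffer=LoKhzGbPCU -> prefix_len=10

Answer: 5 5 10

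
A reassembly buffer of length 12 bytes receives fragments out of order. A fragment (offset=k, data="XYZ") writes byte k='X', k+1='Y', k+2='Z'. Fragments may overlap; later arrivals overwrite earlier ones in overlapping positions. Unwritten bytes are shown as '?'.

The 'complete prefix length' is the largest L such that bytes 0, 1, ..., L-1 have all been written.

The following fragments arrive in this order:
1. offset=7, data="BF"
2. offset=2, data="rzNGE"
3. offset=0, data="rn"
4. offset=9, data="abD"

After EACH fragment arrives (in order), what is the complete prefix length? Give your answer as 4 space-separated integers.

Answer: 0 0 9 12

Derivation:
Fragment 1: offset=7 data="BF" -> buffer=???????BF??? -> prefix_len=0
Fragment 2: offset=2 data="rzNGE" -> buffer=??rzNGEBF??? -> prefix_len=0
Fragment 3: offset=0 data="rn" -> buffer=rnrzNGEBF??? -> prefix_len=9
Fragment 4: offset=9 data="abD" -> buffer=rnrzNGEBFabD -> prefix_len=12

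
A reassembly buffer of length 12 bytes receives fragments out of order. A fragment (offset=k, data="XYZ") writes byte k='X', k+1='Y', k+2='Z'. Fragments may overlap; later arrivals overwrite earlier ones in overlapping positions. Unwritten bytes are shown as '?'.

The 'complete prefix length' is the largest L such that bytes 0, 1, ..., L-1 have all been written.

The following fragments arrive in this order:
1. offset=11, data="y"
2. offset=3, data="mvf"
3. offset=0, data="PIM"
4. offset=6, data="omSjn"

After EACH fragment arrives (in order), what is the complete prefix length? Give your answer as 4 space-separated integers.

Fragment 1: offset=11 data="y" -> buffer=???????????y -> prefix_len=0
Fragment 2: offset=3 data="mvf" -> buffer=???mvf?????y -> prefix_len=0
Fragment 3: offset=0 data="PIM" -> buffer=PIMmvf?????y -> prefix_len=6
Fragment 4: offset=6 data="omSjn" -> buffer=PIMmvfomSjny -> prefix_len=12

Answer: 0 0 6 12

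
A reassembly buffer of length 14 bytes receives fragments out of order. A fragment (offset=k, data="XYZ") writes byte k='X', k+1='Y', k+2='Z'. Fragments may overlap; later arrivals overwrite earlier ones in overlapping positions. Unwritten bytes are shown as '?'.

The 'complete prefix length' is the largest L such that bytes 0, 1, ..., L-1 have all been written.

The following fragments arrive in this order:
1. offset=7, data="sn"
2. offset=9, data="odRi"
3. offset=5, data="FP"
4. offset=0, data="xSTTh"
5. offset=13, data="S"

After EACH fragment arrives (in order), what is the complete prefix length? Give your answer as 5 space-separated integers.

Answer: 0 0 0 13 14

Derivation:
Fragment 1: offset=7 data="sn" -> buffer=???????sn????? -> prefix_len=0
Fragment 2: offset=9 data="odRi" -> buffer=???????snodRi? -> prefix_len=0
Fragment 3: offset=5 data="FP" -> buffer=?????FPsnodRi? -> prefix_len=0
Fragment 4: offset=0 data="xSTTh" -> buffer=xSTThFPsnodRi? -> prefix_len=13
Fragment 5: offset=13 data="S" -> buffer=xSTThFPsnodRiS -> prefix_len=14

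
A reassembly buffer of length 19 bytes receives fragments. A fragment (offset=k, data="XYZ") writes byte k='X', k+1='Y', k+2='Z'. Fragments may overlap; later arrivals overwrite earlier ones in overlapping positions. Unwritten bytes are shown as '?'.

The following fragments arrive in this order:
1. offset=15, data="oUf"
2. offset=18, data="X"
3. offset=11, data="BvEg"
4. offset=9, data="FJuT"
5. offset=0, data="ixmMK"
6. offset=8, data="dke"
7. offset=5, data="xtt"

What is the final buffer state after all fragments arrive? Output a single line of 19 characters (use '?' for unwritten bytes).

Answer: ixmMKxttdkeuTEgoUfX

Derivation:
Fragment 1: offset=15 data="oUf" -> buffer=???????????????oUf?
Fragment 2: offset=18 data="X" -> buffer=???????????????oUfX
Fragment 3: offset=11 data="BvEg" -> buffer=???????????BvEgoUfX
Fragment 4: offset=9 data="FJuT" -> buffer=?????????FJuTEgoUfX
Fragment 5: offset=0 data="ixmMK" -> buffer=ixmMK????FJuTEgoUfX
Fragment 6: offset=8 data="dke" -> buffer=ixmMK???dkeuTEgoUfX
Fragment 7: offset=5 data="xtt" -> buffer=ixmMKxttdkeuTEgoUfX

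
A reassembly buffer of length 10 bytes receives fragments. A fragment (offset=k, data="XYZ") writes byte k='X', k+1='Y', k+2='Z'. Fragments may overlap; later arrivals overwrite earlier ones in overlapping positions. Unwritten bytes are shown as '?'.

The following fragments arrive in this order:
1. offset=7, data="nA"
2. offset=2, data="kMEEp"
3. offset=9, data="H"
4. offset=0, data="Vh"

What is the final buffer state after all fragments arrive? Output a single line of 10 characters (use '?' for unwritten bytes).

Answer: VhkMEEpnAH

Derivation:
Fragment 1: offset=7 data="nA" -> buffer=???????nA?
Fragment 2: offset=2 data="kMEEp" -> buffer=??kMEEpnA?
Fragment 3: offset=9 data="H" -> buffer=??kMEEpnAH
Fragment 4: offset=0 data="Vh" -> buffer=VhkMEEpnAH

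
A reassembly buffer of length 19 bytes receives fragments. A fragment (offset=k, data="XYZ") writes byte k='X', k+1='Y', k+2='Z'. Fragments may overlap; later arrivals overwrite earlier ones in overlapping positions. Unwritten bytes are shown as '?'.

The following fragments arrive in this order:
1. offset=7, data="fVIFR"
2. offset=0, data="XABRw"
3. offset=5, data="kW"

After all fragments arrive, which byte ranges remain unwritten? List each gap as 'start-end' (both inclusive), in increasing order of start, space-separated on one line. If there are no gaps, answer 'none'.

Answer: 12-18

Derivation:
Fragment 1: offset=7 len=5
Fragment 2: offset=0 len=5
Fragment 3: offset=5 len=2
Gaps: 12-18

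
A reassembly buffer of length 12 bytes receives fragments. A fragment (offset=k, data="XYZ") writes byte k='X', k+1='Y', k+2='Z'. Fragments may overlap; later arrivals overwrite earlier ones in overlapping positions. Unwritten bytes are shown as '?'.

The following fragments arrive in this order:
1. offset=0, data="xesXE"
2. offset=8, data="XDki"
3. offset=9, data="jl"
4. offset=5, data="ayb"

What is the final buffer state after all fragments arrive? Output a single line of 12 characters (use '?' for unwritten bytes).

Answer: xesXEaybXjli

Derivation:
Fragment 1: offset=0 data="xesXE" -> buffer=xesXE???????
Fragment 2: offset=8 data="XDki" -> buffer=xesXE???XDki
Fragment 3: offset=9 data="jl" -> buffer=xesXE???Xjli
Fragment 4: offset=5 data="ayb" -> buffer=xesXEaybXjli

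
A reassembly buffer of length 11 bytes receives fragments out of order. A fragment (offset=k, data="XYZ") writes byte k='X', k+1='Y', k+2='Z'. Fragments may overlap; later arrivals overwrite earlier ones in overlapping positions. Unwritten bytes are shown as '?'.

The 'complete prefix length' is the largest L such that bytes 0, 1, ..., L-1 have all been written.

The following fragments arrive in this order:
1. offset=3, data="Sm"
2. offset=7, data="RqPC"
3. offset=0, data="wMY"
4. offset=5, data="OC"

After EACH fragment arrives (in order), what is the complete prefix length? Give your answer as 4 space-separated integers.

Fragment 1: offset=3 data="Sm" -> buffer=???Sm?????? -> prefix_len=0
Fragment 2: offset=7 data="RqPC" -> buffer=???Sm??RqPC -> prefix_len=0
Fragment 3: offset=0 data="wMY" -> buffer=wMYSm??RqPC -> prefix_len=5
Fragment 4: offset=5 data="OC" -> buffer=wMYSmOCRqPC -> prefix_len=11

Answer: 0 0 5 11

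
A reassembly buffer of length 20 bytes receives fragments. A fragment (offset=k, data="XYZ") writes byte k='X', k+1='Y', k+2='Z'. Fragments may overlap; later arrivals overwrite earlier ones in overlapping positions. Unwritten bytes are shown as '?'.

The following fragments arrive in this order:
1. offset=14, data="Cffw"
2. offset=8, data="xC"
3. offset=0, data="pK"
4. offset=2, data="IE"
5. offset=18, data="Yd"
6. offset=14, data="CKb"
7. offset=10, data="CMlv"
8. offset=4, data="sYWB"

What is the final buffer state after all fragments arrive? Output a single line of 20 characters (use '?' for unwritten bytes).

Fragment 1: offset=14 data="Cffw" -> buffer=??????????????Cffw??
Fragment 2: offset=8 data="xC" -> buffer=????????xC????Cffw??
Fragment 3: offset=0 data="pK" -> buffer=pK??????xC????Cffw??
Fragment 4: offset=2 data="IE" -> buffer=pKIE????xC????Cffw??
Fragment 5: offset=18 data="Yd" -> buffer=pKIE????xC????CffwYd
Fragment 6: offset=14 data="CKb" -> buffer=pKIE????xC????CKbwYd
Fragment 7: offset=10 data="CMlv" -> buffer=pKIE????xCCMlvCKbwYd
Fragment 8: offset=4 data="sYWB" -> buffer=pKIEsYWBxCCMlvCKbwYd

Answer: pKIEsYWBxCCMlvCKbwYd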